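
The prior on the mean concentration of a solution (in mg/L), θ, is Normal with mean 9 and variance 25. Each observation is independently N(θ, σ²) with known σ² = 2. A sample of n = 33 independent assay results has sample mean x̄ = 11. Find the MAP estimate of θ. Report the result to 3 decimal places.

θ̂_MAP = 10.995

n = 33, x̄ = 11.
For a Normal prior and Normal likelihood with known variance, the posterior is Normal; its mode equals its mean, the precision-weighted average.
Prior precision 1/σ₀² = 1/25 = 0.04; data precision n/σ² = 33/2 = 16.5.
θ̂ = (0.04·9 + 16.5·11) / (0.04 + 16.5) = 181.86/16.54 = 9093/827 ≈ 10.995.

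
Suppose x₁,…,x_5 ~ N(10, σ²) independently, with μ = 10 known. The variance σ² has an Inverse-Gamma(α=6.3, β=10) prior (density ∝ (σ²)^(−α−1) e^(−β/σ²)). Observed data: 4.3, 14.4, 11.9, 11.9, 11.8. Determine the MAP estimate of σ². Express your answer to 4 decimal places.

σ̂²_MAP = 4.1995

Sum of squared deviations about the known mean: SS = (4.3−10)² + (14.4−10)² + (11.9−10)² + (11.9−10)² + (11.8−10)² = 62.31.
The Normal likelihood contributes (σ²)^(−n/2) exp(−SS/(2σ²)), so the posterior is Inverse-Gamma(α + n/2, β + SS/2) = Inverse-Gamma(8.8, 41.155).
The mode of Inverse-Gamma(a, b) is b/(a+1) = 41.155/9.8 ≈ 4.1995.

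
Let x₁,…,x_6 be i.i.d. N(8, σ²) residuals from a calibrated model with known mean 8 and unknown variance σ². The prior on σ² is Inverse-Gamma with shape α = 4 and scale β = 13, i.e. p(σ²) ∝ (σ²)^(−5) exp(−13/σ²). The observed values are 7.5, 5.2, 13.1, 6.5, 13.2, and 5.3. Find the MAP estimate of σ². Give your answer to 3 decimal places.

σ̂²_MAP = 6.043

Sum of squared deviations about the known mean: SS = (7.5−8)² + (5.2−8)² + (13.1−8)² + (6.5−8)² + (13.2−8)² + (5.3−8)² = 70.68.
The Normal likelihood contributes (σ²)^(−n/2) exp(−SS/(2σ²)), so the posterior is Inverse-Gamma(α + n/2, β + SS/2) = Inverse-Gamma(7, 48.34).
The mode of Inverse-Gamma(a, b) is b/(a+1) = 48.34/8 ≈ 6.043.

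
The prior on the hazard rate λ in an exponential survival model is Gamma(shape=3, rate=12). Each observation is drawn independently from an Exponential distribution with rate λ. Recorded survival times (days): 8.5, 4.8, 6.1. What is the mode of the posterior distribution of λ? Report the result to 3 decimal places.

λ̂_MAP = 0.159

The Exponential(rate=λ) likelihood is ∝ λ^n e^(−λΣtᵢ). Here n = 3 and Σtᵢ = 8.5 + 4.8 + 6.1 = 19.4.
Posterior ∝ λ^2e^(−12λ) · λ^3e^(−19.4λ) = λ^5e^(−31.4λ), i.e. Gamma(6, 31.4).
Mode = (a−1)/b = 5/31.4 ≈ 0.159.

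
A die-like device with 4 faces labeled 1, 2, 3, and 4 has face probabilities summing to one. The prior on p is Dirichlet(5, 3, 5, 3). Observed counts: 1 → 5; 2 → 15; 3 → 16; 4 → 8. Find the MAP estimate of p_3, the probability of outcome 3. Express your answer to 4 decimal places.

The posterior is Dirichlet(αᵢ + nᵢ) = Dirichlet(10, 18, 21, 11).
For a Dirichlet(a₁,…,a_K) with all aᵢ > 1, the mode has j-th component (aⱼ − 1)/(Σaᵢ − K).
Here Σaᵢ = 60 and K = 4, so p_3 = (21 − 1)/(60 − 4) = 20/56 ≈ 0.3571.

MAP estimate: 0.3571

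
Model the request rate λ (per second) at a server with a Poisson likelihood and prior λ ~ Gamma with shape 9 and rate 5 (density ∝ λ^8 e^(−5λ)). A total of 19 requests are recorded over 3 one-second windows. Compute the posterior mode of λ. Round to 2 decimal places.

Σxᵢ = 19, n = 3.
Posterior ∝ λ^8e^(−5λ) · λ^19e^(−3λ) = λ^27e^(−8λ), i.e. Gamma(shape=28, rate=8).
The mode of a Gamma(a, b) with a ≥ 1 (shape–rate) is (a−1)/b = 27/8 ≈ 3.38.

λ̂_MAP = 3.38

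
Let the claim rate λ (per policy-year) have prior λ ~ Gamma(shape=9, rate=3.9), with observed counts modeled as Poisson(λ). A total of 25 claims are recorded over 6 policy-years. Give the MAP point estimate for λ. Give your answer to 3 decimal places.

λ̂_MAP = 3.333

Σxᵢ = 25, n = 6.
Posterior ∝ λ^8e^(−3.9λ) · λ^25e^(−6λ) = λ^33e^(−9.9λ), i.e. Gamma(shape=34, rate=9.9).
The mode of a Gamma(a, b) with a ≥ 1 (shape–rate) is (a−1)/b = 33/9.9 ≈ 3.333.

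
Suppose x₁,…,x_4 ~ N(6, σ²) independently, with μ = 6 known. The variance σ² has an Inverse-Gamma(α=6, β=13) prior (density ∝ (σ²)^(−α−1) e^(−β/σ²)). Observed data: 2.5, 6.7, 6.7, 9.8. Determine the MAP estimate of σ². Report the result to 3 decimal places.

Sum of squared deviations about the known mean: SS = (2.5−6)² + (6.7−6)² + (6.7−6)² + (9.8−6)² = 27.67.
The Normal likelihood contributes (σ²)^(−n/2) exp(−SS/(2σ²)), so the posterior is Inverse-Gamma(α + n/2, β + SS/2) = Inverse-Gamma(8, 26.835).
The mode of Inverse-Gamma(a, b) is b/(a+1) = 26.835/9 ≈ 2.982.

σ̂²_MAP = 2.982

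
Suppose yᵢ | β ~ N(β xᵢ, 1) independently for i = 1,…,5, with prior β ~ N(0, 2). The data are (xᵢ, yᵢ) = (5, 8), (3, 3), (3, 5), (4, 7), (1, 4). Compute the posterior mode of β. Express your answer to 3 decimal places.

β̂_MAP = 1.587

log p(β | y) = −Σ(yᵢ − βxᵢ)²/(2·1) − β²/(2·2) + const.
Setting the derivative to zero: Σxᵢ(yᵢ − βxᵢ)/1 − β/2 = 0, so β = Σxᵢyᵢ / (Σxᵢ² + σ²/τ²).
Σxᵢyᵢ = 5·8 + 3·3 + 3·5 + 4·7 + 1·4 = 96; Σxᵢ² = 60; σ²/τ² = 0.5.
β̂_MAP = 96 / (60 + 0.5) = 96/60.5 ≈ 1.587.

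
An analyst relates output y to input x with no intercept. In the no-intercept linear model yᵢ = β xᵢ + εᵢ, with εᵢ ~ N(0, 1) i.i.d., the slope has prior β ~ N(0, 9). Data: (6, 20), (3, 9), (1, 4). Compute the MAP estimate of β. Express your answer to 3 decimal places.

β̂_MAP = 3.275

log p(β | y) = −Σ(yᵢ − βxᵢ)²/(2·1) − β²/(2·9) + const.
Setting the derivative to zero: Σxᵢ(yᵢ − βxᵢ)/1 − β/9 = 0, so β = Σxᵢyᵢ / (Σxᵢ² + σ²/τ²).
Σxᵢyᵢ = 6·20 + 3·9 + 1·4 = 151; Σxᵢ² = 46; σ²/τ² = 1/9.
β̂_MAP = 151 / (46 + 1/9) = 151/(415/9) = 1359/415 ≈ 3.275.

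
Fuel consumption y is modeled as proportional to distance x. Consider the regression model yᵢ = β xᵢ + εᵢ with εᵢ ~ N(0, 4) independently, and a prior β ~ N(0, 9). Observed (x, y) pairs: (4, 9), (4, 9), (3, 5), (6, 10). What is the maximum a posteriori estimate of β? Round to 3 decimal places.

β̂_MAP = 1.898

log p(β | y) = −Σ(yᵢ − βxᵢ)²/(2·4) − β²/(2·9) + const.
Setting the derivative to zero: Σxᵢ(yᵢ − βxᵢ)/4 − β/9 = 0, so β = Σxᵢyᵢ / (Σxᵢ² + σ²/τ²).
Σxᵢyᵢ = 4·9 + 4·9 + 3·5 + 6·10 = 147; Σxᵢ² = 77; σ²/τ² = 4/9.
β̂_MAP = 147 / (77 + 4/9) = 147/(697/9) = 1323/697 ≈ 1.898.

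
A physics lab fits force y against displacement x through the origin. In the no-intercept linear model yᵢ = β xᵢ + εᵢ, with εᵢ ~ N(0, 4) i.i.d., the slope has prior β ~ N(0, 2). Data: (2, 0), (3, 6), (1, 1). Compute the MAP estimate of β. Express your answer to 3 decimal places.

log p(β | y) = −Σ(yᵢ − βxᵢ)²/(2·4) − β²/(2·2) + const.
Setting the derivative to zero: Σxᵢ(yᵢ − βxᵢ)/4 − β/2 = 0, so β = Σxᵢyᵢ / (Σxᵢ² + σ²/τ²).
Σxᵢyᵢ = 2·0 + 3·6 + 1·1 = 19; Σxᵢ² = 14; σ²/τ² = 2.
β̂_MAP = 19 / (14 + 2) = 19/16 ≈ 1.188.

β̂_MAP = 1.188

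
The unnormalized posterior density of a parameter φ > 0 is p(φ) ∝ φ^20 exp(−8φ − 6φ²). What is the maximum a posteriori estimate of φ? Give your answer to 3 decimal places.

ℓ'(φ) = 20/φ − 8 − 12φ. Setting this to zero and multiplying by φ: 12φ² + 8φ − 20 = 0.
φ = (−8 + √(8² + 4·12·20)) / (2·12) = (−8 + √1024) / 24 = (−8 + 32)/24 = 1.
ℓ''(φ) = −20/φ² − 12 < 0, confirming a maximum.

φ̂_MAP = 1.000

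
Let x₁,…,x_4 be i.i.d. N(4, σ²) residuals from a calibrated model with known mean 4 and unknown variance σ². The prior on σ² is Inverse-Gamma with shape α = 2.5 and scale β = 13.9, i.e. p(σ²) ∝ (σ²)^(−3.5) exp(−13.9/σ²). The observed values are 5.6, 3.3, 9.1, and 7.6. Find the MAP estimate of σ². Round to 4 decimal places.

Sum of squared deviations about the known mean: SS = (5.6−4)² + (3.3−4)² + (9.1−4)² + (7.6−4)² = 42.02.
The Normal likelihood contributes (σ²)^(−n/2) exp(−SS/(2σ²)), so the posterior is Inverse-Gamma(α + n/2, β + SS/2) = Inverse-Gamma(4.5, 34.91).
The mode of Inverse-Gamma(a, b) is b/(a+1) = 34.91/5.5 ≈ 6.3473.

σ̂²_MAP = 6.3473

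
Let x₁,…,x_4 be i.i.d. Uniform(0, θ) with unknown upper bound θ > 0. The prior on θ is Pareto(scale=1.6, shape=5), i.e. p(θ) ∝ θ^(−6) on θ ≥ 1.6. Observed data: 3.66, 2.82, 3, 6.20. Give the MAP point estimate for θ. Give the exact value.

θ̂_MAP = 6.20

The Uniform(0, θ) likelihood is θ^(−n) for θ ≥ max(xᵢ), zero otherwise. Here max(xᵢ) = 6.20.
Posterior ∝ θ^(−6) · θ^(−4) = θ^(−10) on θ ≥ max(1.6, 6.20) = 6.20.
This density is strictly decreasing in θ, so the posterior mode lies at the lower boundary of the support.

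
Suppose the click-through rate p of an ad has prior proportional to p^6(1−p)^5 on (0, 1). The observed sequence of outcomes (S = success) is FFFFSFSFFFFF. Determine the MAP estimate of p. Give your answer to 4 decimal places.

The prior density ∝ p^6(1−p)^5 is the kernel of Beta(7, 6).
Data: 2 successes in 12 trials (from the sequence). The binomial likelihood contributes p^2(1−p)^10, so the posterior is Beta(7+2, 6+10) = Beta(9, 16).
For Beta(a, b) with a, b > 1 the mode is (a−1)/(a+b−2) = 8/23 ≈ 0.3478.

p̂_MAP = 0.3478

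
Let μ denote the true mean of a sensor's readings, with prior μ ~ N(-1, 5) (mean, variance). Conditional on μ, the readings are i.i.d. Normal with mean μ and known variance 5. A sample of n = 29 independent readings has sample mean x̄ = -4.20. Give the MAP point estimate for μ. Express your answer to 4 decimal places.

n = 29, x̄ = -4.20.
For a Normal prior and Normal likelihood with known variance, the posterior is Normal; its mode equals its mean, the precision-weighted average.
Prior precision 1/σ₀² = 1/5 = 0.2; data precision n/σ² = 29/5 = 5.8.
μ̂ = (0.2·(-1) + 5.8·(-4.2)) / (0.2 + 5.8) = (-24.56)/6 = -307/75 ≈ -4.0933.

μ̂_MAP = -4.0933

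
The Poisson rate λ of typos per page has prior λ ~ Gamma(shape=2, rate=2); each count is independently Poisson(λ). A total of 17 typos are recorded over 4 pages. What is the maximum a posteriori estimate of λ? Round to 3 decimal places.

Σxᵢ = 17, n = 4.
Posterior ∝ λe^(−2λ) · λ^17e^(−4λ) = λ^18e^(−6λ), i.e. Gamma(shape=19, rate=6).
The mode of a Gamma(a, b) with a ≥ 1 (shape–rate) is (a−1)/b = 18/6 ≈ 3.000.

λ̂_MAP = 3.000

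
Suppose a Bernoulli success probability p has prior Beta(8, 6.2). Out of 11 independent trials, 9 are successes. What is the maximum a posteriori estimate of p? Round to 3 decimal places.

p̂_MAP = 0.690

Prior: Beta(8, 6.2).
Data: 9 successes in 11 trials. The binomial likelihood contributes p^9(1−p)^2, so the posterior is Beta(8+9, 6.2+2) = Beta(17, 8.2).
For Beta(a, b) with a, b > 1 the mode is (a−1)/(a+b−2) = 16/23.2 ≈ 0.690.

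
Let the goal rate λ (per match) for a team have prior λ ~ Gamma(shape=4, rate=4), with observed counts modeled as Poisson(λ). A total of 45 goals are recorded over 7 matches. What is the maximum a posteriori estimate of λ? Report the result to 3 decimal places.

Σxᵢ = 45, n = 7.
Posterior ∝ λ^3e^(−4λ) · λ^45e^(−7λ) = λ^48e^(−11λ), i.e. Gamma(shape=49, rate=11).
The mode of a Gamma(a, b) with a ≥ 1 (shape–rate) is (a−1)/b = 48/11 ≈ 4.364.

λ̂_MAP = 4.364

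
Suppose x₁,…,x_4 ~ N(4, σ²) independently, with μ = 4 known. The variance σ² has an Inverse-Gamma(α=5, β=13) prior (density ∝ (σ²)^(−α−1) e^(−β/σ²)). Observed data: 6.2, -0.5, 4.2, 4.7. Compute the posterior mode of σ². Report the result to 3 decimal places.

Sum of squared deviations about the known mean: SS = (6.2−4)² + (-0.5−4)² + (4.2−4)² + (4.7−4)² = 25.62.
The Normal likelihood contributes (σ²)^(−n/2) exp(−SS/(2σ²)), so the posterior is Inverse-Gamma(α + n/2, β + SS/2) = Inverse-Gamma(7, 25.81).
The mode of Inverse-Gamma(a, b) is b/(a+1) = 25.81/8 ≈ 3.226.

σ̂²_MAP = 3.226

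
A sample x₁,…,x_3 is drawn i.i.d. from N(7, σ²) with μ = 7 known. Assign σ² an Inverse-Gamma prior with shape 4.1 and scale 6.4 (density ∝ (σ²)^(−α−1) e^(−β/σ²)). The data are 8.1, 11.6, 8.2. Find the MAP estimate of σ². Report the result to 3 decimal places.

σ̂²_MAP = 2.773

Sum of squared deviations about the known mean: SS = (8.1−7)² + (11.6−7)² + (8.2−7)² = 23.81.
The Normal likelihood contributes (σ²)^(−n/2) exp(−SS/(2σ²)), so the posterior is Inverse-Gamma(α + n/2, β + SS/2) = Inverse-Gamma(5.6, 18.305).
The mode of Inverse-Gamma(a, b) is b/(a+1) = 18.305/6.6 ≈ 2.773.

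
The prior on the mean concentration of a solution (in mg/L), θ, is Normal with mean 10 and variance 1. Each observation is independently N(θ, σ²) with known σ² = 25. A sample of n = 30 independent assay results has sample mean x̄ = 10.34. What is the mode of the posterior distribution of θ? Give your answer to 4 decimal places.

θ̂_MAP = 10.1855

n = 30, x̄ = 10.34.
For a Normal prior and Normal likelihood with known variance, the posterior is Normal; its mode equals its mean, the precision-weighted average.
Prior precision 1/σ₀² = 1/1 = 1; data precision n/σ² = 30/25 = 1.2.
θ̂ = (1·10 + 1.2·10.34) / (1 + 1.2) = 22.408/2.2 = 2801/275 ≈ 10.1855.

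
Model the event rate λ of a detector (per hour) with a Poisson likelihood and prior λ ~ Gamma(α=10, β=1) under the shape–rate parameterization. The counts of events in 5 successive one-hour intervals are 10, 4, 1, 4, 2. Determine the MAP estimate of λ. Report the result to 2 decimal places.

λ̂_MAP = 5.00

Σxᵢ = 10+4+1+4+2 = 21, with n = 5.
Posterior ∝ λ^9e^(−1λ) · λ^21e^(−5λ) = λ^30e^(−6λ), i.e. Gamma(shape=31, rate=6).
The mode of a Gamma(a, b) with a ≥ 1 (shape–rate) is (a−1)/b = 30/6 ≈ 5.00.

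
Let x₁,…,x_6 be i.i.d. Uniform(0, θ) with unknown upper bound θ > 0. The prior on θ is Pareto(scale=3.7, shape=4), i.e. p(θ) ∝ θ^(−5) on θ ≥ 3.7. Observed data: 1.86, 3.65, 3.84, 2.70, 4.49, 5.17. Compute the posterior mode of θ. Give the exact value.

θ̂_MAP = 5.17

The Uniform(0, θ) likelihood is θ^(−n) for θ ≥ max(xᵢ), zero otherwise. Here max(xᵢ) = 5.17.
Posterior ∝ θ^(−5) · θ^(−6) = θ^(−11) on θ ≥ max(3.7, 5.17) = 5.17.
This density is strictly decreasing in θ, so the posterior mode lies at the lower boundary of the support.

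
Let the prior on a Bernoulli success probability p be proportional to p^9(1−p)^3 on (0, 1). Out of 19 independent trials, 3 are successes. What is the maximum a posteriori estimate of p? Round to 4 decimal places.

p̂_MAP = 0.3871

The prior density ∝ p^9(1−p)^3 is the kernel of Beta(10, 4).
Data: 3 successes in 19 trials. The binomial likelihood contributes p^3(1−p)^16, so the posterior is Beta(10+3, 4+16) = Beta(13, 20).
For Beta(a, b) with a, b > 1 the mode is (a−1)/(a+b−2) = 12/31 ≈ 0.3871.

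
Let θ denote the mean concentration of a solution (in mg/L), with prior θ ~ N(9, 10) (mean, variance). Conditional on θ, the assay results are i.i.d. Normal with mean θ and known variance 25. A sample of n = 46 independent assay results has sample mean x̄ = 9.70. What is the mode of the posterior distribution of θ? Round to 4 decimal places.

n = 46, x̄ = 9.70.
For a Normal prior and Normal likelihood with known variance, the posterior is Normal; its mode equals its mean, the precision-weighted average.
Prior precision 1/σ₀² = 1/10 = 0.1; data precision n/σ² = 46/25 = 1.84.
θ̂ = (0.1·9 + 1.84·9.7) / (0.1 + 1.84) = 18.748/1.94 = 4687/485 ≈ 9.6639.

θ̂_MAP = 9.6639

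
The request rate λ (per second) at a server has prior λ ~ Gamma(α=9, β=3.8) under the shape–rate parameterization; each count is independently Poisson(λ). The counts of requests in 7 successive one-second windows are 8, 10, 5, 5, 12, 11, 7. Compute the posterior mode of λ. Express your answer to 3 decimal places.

λ̂_MAP = 6.111

Σxᵢ = 8+10+5+5+12+11+7 = 58, with n = 7.
Posterior ∝ λ^8e^(−3.8λ) · λ^58e^(−7λ) = λ^66e^(−10.8λ), i.e. Gamma(shape=67, rate=10.8).
The mode of a Gamma(a, b) with a ≥ 1 (shape–rate) is (a−1)/b = 66/10.8 ≈ 6.111.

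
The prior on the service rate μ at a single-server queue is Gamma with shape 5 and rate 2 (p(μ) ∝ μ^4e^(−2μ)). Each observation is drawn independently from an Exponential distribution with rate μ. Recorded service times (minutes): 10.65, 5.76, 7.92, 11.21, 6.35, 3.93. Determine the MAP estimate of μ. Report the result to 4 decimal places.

The Exponential(rate=μ) likelihood is ∝ μ^n e^(−μΣtᵢ). Here n = 6 and Σtᵢ = 10.65 + 5.76 + 7.92 + 11.21 + 6.35 + 3.93 = 45.82.
Posterior ∝ μ^4e^(−2μ) · μ^6e^(−45.82μ) = μ^10e^(−47.82μ), i.e. Gamma(11, 47.82).
Mode = (a−1)/b = 10/47.82 ≈ 0.2091.

μ̂_MAP = 0.2091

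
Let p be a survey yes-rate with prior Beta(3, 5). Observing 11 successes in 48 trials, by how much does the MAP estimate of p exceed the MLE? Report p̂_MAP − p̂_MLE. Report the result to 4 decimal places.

Posterior is Beta(14, 42); MAP = (14−1)/(56−2) = 13/54 ≈ 0.24074.
MLE ignores the prior: p̂_MLE = k/n = 11/48 ≈ 0.22917.
Difference = 13/54 − 11/48 = 5/432 ≈ 0.0116.

MAP − MLE = 0.0116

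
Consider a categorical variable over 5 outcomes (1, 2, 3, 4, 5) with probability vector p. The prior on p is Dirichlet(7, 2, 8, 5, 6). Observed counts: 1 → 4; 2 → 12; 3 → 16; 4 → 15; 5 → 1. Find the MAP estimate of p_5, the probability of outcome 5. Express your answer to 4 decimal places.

The posterior is Dirichlet(αᵢ + nᵢ) = Dirichlet(11, 14, 24, 20, 7).
For a Dirichlet(a₁,…,a_K) with all aᵢ > 1, the mode has j-th component (aⱼ − 1)/(Σaᵢ − K).
Here Σaᵢ = 76 and K = 5, so p_5 = (7 − 1)/(76 − 5) = 6/71 ≈ 0.0845.

MAP estimate: 0.0845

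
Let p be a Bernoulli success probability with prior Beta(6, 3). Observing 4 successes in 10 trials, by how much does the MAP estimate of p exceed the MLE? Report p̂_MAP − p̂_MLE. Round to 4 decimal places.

MAP − MLE = 0.1294

Posterior is Beta(10, 9); MAP = (10−1)/(19−2) = 9/17 ≈ 0.52941.
MLE ignores the prior: p̂_MLE = k/n = 4/10 ≈ 0.40000.
Difference = 9/17 − 4/10 = 11/85 ≈ 0.1294.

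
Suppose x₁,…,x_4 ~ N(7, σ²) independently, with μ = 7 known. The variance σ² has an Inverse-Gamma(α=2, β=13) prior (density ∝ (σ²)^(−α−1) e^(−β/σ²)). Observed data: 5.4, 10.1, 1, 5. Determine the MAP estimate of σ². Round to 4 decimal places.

Sum of squared deviations about the known mean: SS = (5.4−7)² + (10.1−7)² + (1−7)² + (5−7)² = 52.17.
The Normal likelihood contributes (σ²)^(−n/2) exp(−SS/(2σ²)), so the posterior is Inverse-Gamma(α + n/2, β + SS/2) = Inverse-Gamma(4, 39.085).
The mode of Inverse-Gamma(a, b) is b/(a+1) = 39.085/5 ≈ 7.8170.

σ̂²_MAP = 7.8170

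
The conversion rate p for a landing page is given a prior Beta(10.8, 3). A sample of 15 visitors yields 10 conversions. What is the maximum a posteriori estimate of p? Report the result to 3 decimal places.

p̂_MAP = 0.739

Prior: Beta(10.8, 3).
Data: 10 successes in 15 trials. The binomial likelihood contributes p^10(1−p)^5, so the posterior is Beta(10.8+10, 3+5) = Beta(20.8, 8).
For Beta(a, b) with a, b > 1 the mode is (a−1)/(a+b−2) = 19.8/26.8 ≈ 0.739.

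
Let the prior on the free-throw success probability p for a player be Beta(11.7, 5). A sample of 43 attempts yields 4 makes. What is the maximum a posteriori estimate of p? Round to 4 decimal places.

Prior: Beta(11.7, 5).
Data: 4 successes in 43 trials. The binomial likelihood contributes p^4(1−p)^39, so the posterior is Beta(11.7+4, 5+39) = Beta(15.7, 44).
For Beta(a, b) with a, b > 1 the mode is (a−1)/(a+b−2) = 14.7/57.7 ≈ 0.2548.

p̂_MAP = 0.2548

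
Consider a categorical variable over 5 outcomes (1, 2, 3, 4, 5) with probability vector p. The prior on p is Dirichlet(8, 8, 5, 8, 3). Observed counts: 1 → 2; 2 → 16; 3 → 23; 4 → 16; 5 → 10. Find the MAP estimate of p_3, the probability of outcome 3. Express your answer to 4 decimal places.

The posterior is Dirichlet(αᵢ + nᵢ) = Dirichlet(10, 24, 28, 24, 13).
For a Dirichlet(a₁,…,a_K) with all aᵢ > 1, the mode has j-th component (aⱼ − 1)/(Σaᵢ − K).
Here Σaᵢ = 99 and K = 5, so p_3 = (28 − 1)/(99 − 5) = 27/94 ≈ 0.2872.

MAP estimate: 0.2872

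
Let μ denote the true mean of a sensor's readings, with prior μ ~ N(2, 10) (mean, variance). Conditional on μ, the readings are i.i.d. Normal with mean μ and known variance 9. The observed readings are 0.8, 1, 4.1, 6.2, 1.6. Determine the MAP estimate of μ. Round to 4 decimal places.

n = 5; x̄ = (0.8 + 1 + 4.1 + 6.2 + 1.6)/5 = 13.7/5 = 2.74.
For a Normal prior and Normal likelihood with known variance, the posterior is Normal; its mode equals its mean, the precision-weighted average.
Prior precision 1/σ₀² = 1/10 = 0.1; data precision n/σ² = 5/9.
μ̂ = (0.1·2 + (5/9)·2.74) / (0.1 + 5/9) = (31/18)/(59/90) = 155/59 ≈ 2.6271.

μ̂_MAP = 2.6271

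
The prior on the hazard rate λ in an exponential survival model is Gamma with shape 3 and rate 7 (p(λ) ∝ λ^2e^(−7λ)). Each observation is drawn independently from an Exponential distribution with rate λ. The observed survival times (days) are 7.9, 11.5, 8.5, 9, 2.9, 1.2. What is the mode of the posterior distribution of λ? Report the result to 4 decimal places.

The Exponential(rate=λ) likelihood is ∝ λ^n e^(−λΣtᵢ). Here n = 6 and Σtᵢ = 7.9 + 11.5 + 8.5 + 9 + 2.9 + 1.2 = 41.
Posterior ∝ λ^2e^(−7λ) · λ^6e^(−41λ) = λ^8e^(−48λ), i.e. Gamma(9, 48).
Mode = (a−1)/b = 8/48 ≈ 0.1667.

λ̂_MAP = 0.1667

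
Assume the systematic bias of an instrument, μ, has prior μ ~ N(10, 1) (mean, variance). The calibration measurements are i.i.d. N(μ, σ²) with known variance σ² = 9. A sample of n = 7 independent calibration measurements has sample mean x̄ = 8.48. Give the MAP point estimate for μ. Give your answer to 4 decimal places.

μ̂_MAP = 9.3350

n = 7, x̄ = 8.48.
For a Normal prior and Normal likelihood with known variance, the posterior is Normal; its mode equals its mean, the precision-weighted average.
Prior precision 1/σ₀² = 1/1 = 1; data precision n/σ² = 7/9.
μ̂ = (1·10 + (7/9)·8.48) / (1 + 7/9) = (3734/225)/(16/9) = 9.3350.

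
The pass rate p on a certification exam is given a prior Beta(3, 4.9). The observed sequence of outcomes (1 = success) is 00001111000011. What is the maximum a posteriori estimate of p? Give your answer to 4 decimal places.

Prior: Beta(3, 4.9).
Data: 6 successes in 14 trials (from the sequence). The binomial likelihood contributes p^6(1−p)^8, so the posterior is Beta(3+6, 4.9+8) = Beta(9, 12.9).
For Beta(a, b) with a, b > 1 the mode is (a−1)/(a+b−2) = 8/19.9 ≈ 0.4020.

p̂_MAP = 0.4020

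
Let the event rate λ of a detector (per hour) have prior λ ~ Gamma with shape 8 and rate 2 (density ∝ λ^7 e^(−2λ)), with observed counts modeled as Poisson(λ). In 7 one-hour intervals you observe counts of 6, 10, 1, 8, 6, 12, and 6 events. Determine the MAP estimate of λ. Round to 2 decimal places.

Σxᵢ = 6+10+1+8+6+12+6 = 49, with n = 7.
Posterior ∝ λ^7e^(−2λ) · λ^49e^(−7λ) = λ^56e^(−9λ), i.e. Gamma(shape=57, rate=9).
The mode of a Gamma(a, b) with a ≥ 1 (shape–rate) is (a−1)/b = 56/9 ≈ 6.22.

λ̂_MAP = 6.22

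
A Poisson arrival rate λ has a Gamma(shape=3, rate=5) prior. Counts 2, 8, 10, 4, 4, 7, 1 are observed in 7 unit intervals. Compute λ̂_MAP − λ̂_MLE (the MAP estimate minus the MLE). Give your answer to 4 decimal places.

Σxᵢ = 36. Posterior is Gamma(39, 12); MAP = (39−1)/12 = 38/12 ≈ 3.16667.
MLE = x̄ = 36/7 ≈ 5.14286.
Difference = 38/12 − 36/7 = -83/42 ≈ -1.9762.

MAP − MLE = -1.9762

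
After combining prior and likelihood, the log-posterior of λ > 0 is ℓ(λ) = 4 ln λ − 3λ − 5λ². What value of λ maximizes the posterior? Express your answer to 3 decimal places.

λ̂_MAP = 0.500

ℓ'(λ) = 4/λ − 3 − 10λ. Setting this to zero and multiplying by λ: 10λ² + 3λ − 4 = 0.
λ = (−3 + √(3² + 4·10·4)) / (2·10) = (−3 + √169) / 20 = (−3 + 13)/20 = 1/2.
ℓ''(λ) = −4/λ² − 10 < 0, confirming a maximum.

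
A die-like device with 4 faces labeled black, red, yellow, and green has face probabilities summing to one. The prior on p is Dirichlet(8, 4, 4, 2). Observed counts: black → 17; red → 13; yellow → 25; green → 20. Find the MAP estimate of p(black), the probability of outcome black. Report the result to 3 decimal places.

MAP estimate of p(black) = 0.270

The posterior is Dirichlet(αᵢ + nᵢ) = Dirichlet(25, 17, 29, 22).
For a Dirichlet(a₁,…,a_K) with all aᵢ > 1, the mode has j-th component (aⱼ − 1)/(Σaᵢ − K).
Here Σaᵢ = 93 and K = 4, so p(black) = (25 − 1)/(93 − 4) = 24/89 ≈ 0.270.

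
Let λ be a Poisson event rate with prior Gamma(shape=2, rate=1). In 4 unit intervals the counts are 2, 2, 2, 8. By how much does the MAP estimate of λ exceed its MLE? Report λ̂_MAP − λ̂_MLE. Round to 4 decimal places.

Σxᵢ = 14. Posterior is Gamma(16, 5); MAP = (16−1)/5 = 15/5 ≈ 3.00000.
MLE = x̄ = 14/4 ≈ 3.50000.
Difference = 15/5 − 14/4 = -1/2 ≈ -0.5000.

MAP − MLE = -0.5000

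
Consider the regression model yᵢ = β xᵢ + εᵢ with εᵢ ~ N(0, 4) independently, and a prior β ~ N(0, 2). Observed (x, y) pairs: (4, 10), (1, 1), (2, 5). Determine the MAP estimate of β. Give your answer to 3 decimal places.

β̂_MAP = 2.217

log p(β | y) = −Σ(yᵢ − βxᵢ)²/(2·4) − β²/(2·2) + const.
Setting the derivative to zero: Σxᵢ(yᵢ − βxᵢ)/4 − β/2 = 0, so β = Σxᵢyᵢ / (Σxᵢ² + σ²/τ²).
Σxᵢyᵢ = 4·10 + 1·1 + 2·5 = 51; Σxᵢ² = 21; σ²/τ² = 2.
β̂_MAP = 51 / (21 + 2) = 51/23 ≈ 2.217.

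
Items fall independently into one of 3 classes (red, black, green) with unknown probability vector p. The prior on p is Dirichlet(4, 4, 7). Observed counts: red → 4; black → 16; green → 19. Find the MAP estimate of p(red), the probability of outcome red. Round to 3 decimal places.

The posterior is Dirichlet(αᵢ + nᵢ) = Dirichlet(8, 20, 26).
For a Dirichlet(a₁,…,a_K) with all aᵢ > 1, the mode has j-th component (aⱼ − 1)/(Σaᵢ − K).
Here Σaᵢ = 54 and K = 3, so p(red) = (8 − 1)/(54 − 3) = 7/51 ≈ 0.137.

MAP estimate of p(red) = 0.137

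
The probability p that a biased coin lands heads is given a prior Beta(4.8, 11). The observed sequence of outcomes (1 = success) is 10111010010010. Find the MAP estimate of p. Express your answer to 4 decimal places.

Prior: Beta(4.8, 11).
Data: 7 successes in 14 trials (from the sequence). The binomial likelihood contributes p^7(1−p)^7, so the posterior is Beta(4.8+7, 11+7) = Beta(11.8, 18).
For Beta(a, b) with a, b > 1 the mode is (a−1)/(a+b−2) = 10.8/27.8 ≈ 0.3885.

p̂_MAP = 0.3885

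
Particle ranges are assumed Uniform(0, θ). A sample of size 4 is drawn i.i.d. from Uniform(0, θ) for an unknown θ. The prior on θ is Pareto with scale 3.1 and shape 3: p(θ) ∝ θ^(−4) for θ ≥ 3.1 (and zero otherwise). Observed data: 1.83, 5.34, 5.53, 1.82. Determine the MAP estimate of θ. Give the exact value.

The Uniform(0, θ) likelihood is θ^(−n) for θ ≥ max(xᵢ), zero otherwise. Here max(xᵢ) = 5.53.
Posterior ∝ θ^(−4) · θ^(−4) = θ^(−8) on θ ≥ max(3.1, 5.53) = 5.53.
This density is strictly decreasing in θ, so the posterior mode lies at the lower boundary of the support.

θ̂_MAP = 5.53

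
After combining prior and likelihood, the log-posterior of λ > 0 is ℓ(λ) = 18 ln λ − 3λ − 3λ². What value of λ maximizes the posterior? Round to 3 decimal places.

ℓ'(λ) = 18/λ − 3 − 6λ. Setting this to zero and multiplying by λ: 6λ² + 3λ − 18 = 0.
λ = (−3 + √(3² + 4·6·18)) / (2·6) = (−3 + √441) / 12 = (−3 + 21)/12 = 3/2.
ℓ''(λ) = −18/λ² − 6 < 0, confirming a maximum.

λ̂_MAP = 1.500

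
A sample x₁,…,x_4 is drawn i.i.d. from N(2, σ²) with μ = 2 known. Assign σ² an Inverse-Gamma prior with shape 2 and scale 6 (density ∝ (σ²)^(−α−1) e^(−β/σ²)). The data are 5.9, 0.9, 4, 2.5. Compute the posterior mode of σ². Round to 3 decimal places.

σ̂²_MAP = 3.267

Sum of squared deviations about the known mean: SS = (5.9−2)² + (0.9−2)² + (4−2)² + (2.5−2)² = 20.67.
The Normal likelihood contributes (σ²)^(−n/2) exp(−SS/(2σ²)), so the posterior is Inverse-Gamma(α + n/2, β + SS/2) = Inverse-Gamma(4, 16.335).
The mode of Inverse-Gamma(a, b) is b/(a+1) = 16.335/5 ≈ 3.267.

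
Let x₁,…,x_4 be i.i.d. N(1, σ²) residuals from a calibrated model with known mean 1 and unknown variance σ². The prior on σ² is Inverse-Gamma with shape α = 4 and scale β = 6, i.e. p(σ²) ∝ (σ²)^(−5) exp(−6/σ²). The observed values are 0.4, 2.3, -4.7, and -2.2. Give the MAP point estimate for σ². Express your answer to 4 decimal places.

σ̂²_MAP = 4.0557

Sum of squared deviations about the known mean: SS = (0.4−1)² + (2.3−1)² + (-4.7−1)² + (-2.2−1)² = 44.78.
The Normal likelihood contributes (σ²)^(−n/2) exp(−SS/(2σ²)), so the posterior is Inverse-Gamma(α + n/2, β + SS/2) = Inverse-Gamma(6, 28.39).
The mode of Inverse-Gamma(a, b) is b/(a+1) = 28.39/7 ≈ 4.0557.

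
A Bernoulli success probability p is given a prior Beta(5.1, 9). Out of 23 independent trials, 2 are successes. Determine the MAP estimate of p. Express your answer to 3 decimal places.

Prior: Beta(5.1, 9).
Data: 2 successes in 23 trials. The binomial likelihood contributes p^2(1−p)^21, so the posterior is Beta(5.1+2, 9+21) = Beta(7.1, 30).
For Beta(a, b) with a, b > 1 the mode is (a−1)/(a+b−2) = 6.1/35.1 ≈ 0.174.

p̂_MAP = 0.174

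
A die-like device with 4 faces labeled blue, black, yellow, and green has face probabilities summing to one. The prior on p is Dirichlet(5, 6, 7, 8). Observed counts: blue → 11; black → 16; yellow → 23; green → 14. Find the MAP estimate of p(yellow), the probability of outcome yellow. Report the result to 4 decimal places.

The posterior is Dirichlet(αᵢ + nᵢ) = Dirichlet(16, 22, 30, 22).
For a Dirichlet(a₁,…,a_K) with all aᵢ > 1, the mode has j-th component (aⱼ − 1)/(Σaᵢ − K).
Here Σaᵢ = 90 and K = 4, so p(yellow) = (30 − 1)/(90 − 4) = 29/86 ≈ 0.3372.

MAP estimate of p(yellow) = 0.3372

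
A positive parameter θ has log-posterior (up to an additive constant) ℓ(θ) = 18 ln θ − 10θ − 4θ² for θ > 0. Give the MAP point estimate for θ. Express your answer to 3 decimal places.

θ̂_MAP = 1.000

ℓ'(θ) = 18/θ − 10 − 8θ. Setting this to zero and multiplying by θ: 8θ² + 10θ − 18 = 0.
θ = (−10 + √(10² + 4·8·18)) / (2·8) = (−10 + √676) / 16 = (−10 + 26)/16 = 1.
ℓ''(θ) = −18/θ² − 8 < 0, confirming a maximum.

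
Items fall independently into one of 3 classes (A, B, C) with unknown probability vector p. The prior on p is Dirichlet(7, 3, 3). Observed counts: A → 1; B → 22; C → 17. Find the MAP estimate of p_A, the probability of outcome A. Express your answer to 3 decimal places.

The posterior is Dirichlet(αᵢ + nᵢ) = Dirichlet(8, 25, 20).
For a Dirichlet(a₁,…,a_K) with all aᵢ > 1, the mode has j-th component (aⱼ − 1)/(Σaᵢ − K).
Here Σaᵢ = 53 and K = 3, so p_A = (8 − 1)/(53 − 3) = 7/50 ≈ 0.140.

MAP estimate of p_A = 0.140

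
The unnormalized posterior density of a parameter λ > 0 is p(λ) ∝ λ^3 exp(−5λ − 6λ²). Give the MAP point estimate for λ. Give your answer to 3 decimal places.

ℓ'(λ) = 3/λ − 5 − 12λ. Setting this to zero and multiplying by λ: 12λ² + 5λ − 3 = 0.
λ = (−5 + √(5² + 4·12·3)) / (2·12) = (−5 + √169) / 24 = (−5 + 13)/24 = 1/3.
ℓ''(λ) = −3/λ² − 12 < 0, confirming a maximum.

λ̂_MAP = 0.333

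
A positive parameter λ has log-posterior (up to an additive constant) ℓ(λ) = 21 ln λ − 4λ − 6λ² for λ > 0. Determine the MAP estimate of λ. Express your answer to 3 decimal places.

λ̂_MAP = 1.167

ℓ'(λ) = 21/λ − 4 − 12λ. Setting this to zero and multiplying by λ: 12λ² + 4λ − 21 = 0.
λ = (−4 + √(4² + 4·12·21)) / (2·12) = (−4 + √1024) / 24 = (−4 + 32)/24 = 7/6.
ℓ''(λ) = −21/λ² − 12 < 0, confirming a maximum.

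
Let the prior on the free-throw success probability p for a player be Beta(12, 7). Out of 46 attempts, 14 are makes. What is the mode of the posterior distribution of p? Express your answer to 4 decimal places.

Prior: Beta(12, 7).
Data: 14 successes in 46 trials. The binomial likelihood contributes p^14(1−p)^32, so the posterior is Beta(12+14, 7+32) = Beta(26, 39).
For Beta(a, b) with a, b > 1 the mode is (a−1)/(a+b−2) = 25/63 ≈ 0.3968.

p̂_MAP = 0.3968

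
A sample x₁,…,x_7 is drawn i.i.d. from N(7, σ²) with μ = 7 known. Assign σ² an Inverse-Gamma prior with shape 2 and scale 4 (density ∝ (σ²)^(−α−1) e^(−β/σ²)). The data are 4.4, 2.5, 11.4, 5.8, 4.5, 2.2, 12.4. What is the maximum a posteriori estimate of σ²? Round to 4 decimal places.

Sum of squared deviations about the known mean: SS = (4.4−7)² + (2.5−7)² + (11.4−7)² + (5.8−7)² + (4.5−7)² + (2.2−7)² + (12.4−7)² = 106.26.
The Normal likelihood contributes (σ²)^(−n/2) exp(−SS/(2σ²)), so the posterior is Inverse-Gamma(α + n/2, β + SS/2) = Inverse-Gamma(5.5, 57.13).
The mode of Inverse-Gamma(a, b) is b/(a+1) = 57.13/6.5 ≈ 8.7892.

σ̂²_MAP = 8.7892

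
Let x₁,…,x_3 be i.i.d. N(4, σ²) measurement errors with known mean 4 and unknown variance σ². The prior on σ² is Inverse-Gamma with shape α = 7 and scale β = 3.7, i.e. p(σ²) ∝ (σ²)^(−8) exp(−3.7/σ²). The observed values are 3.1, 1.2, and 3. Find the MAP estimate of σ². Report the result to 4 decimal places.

σ̂²_MAP = 0.8974

Sum of squared deviations about the known mean: SS = (3.1−4)² + (1.2−4)² + (3−4)² = 9.65.
The Normal likelihood contributes (σ²)^(−n/2) exp(−SS/(2σ²)), so the posterior is Inverse-Gamma(α + n/2, β + SS/2) = Inverse-Gamma(8.5, 8.525).
The mode of Inverse-Gamma(a, b) is b/(a+1) = 8.525/9.5 ≈ 0.8974.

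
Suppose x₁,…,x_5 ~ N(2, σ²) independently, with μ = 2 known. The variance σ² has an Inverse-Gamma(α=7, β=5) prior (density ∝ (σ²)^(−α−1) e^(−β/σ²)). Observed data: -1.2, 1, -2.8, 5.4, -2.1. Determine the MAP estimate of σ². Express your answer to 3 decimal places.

Sum of squared deviations about the known mean: SS = (-1.2−2)² + (1−2)² + (-2.8−2)² + (5.4−2)² + (-2.1−2)² = 62.65.
The Normal likelihood contributes (σ²)^(−n/2) exp(−SS/(2σ²)), so the posterior is Inverse-Gamma(α + n/2, β + SS/2) = Inverse-Gamma(9.5, 36.325).
The mode of Inverse-Gamma(a, b) is b/(a+1) = 36.325/10.5 ≈ 3.460.

σ̂²_MAP = 3.460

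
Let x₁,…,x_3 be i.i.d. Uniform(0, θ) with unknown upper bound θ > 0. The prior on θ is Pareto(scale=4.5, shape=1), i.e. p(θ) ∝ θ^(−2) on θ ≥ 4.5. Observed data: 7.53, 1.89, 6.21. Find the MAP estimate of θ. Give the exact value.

The Uniform(0, θ) likelihood is θ^(−n) for θ ≥ max(xᵢ), zero otherwise. Here max(xᵢ) = 7.53.
Posterior ∝ θ^(−2) · θ^(−3) = θ^(−5) on θ ≥ max(4.5, 7.53) = 7.53.
This density is strictly decreasing in θ, so the posterior mode lies at the lower boundary of the support.

θ̂_MAP = 7.53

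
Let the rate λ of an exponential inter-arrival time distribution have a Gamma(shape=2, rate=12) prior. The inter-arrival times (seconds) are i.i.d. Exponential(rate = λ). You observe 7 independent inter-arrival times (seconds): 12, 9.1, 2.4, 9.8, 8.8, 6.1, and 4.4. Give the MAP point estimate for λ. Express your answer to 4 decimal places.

The Exponential(rate=λ) likelihood is ∝ λ^n e^(−λΣtᵢ). Here n = 7 and Σtᵢ = 12 + 9.1 + 2.4 + 9.8 + 8.8 + 6.1 + 4.4 = 52.6.
Posterior ∝ λe^(−12λ) · λ^7e^(−52.6λ) = λ^8e^(−64.6λ), i.e. Gamma(9, 64.6).
Mode = (a−1)/b = 8/64.6 ≈ 0.1238.

λ̂_MAP = 0.1238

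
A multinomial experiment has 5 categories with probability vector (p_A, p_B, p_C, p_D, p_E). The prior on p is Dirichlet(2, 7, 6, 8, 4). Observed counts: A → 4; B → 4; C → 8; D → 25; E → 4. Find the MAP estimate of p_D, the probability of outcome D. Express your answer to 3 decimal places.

The posterior is Dirichlet(αᵢ + nᵢ) = Dirichlet(6, 11, 14, 33, 8).
For a Dirichlet(a₁,…,a_K) with all aᵢ > 1, the mode has j-th component (aⱼ − 1)/(Σaᵢ − K).
Here Σaᵢ = 72 and K = 5, so p_D = (33 − 1)/(72 − 5) = 32/67 ≈ 0.478.

MAP estimate of p_D = 0.478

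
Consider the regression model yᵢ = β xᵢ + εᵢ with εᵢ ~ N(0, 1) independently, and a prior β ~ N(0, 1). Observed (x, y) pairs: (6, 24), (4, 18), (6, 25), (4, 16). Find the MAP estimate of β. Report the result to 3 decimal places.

β̂_MAP = 4.095

log p(β | y) = −Σ(yᵢ − βxᵢ)²/(2·1) − β²/(2·1) + const.
Setting the derivative to zero: Σxᵢ(yᵢ − βxᵢ)/1 − β/1 = 0, so β = Σxᵢyᵢ / (Σxᵢ² + σ²/τ²).
Σxᵢyᵢ = 6·24 + 4·18 + 6·25 + 4·16 = 430; Σxᵢ² = 104; σ²/τ² = 1.
β̂_MAP = 430 / (104 + 1) = 430/105 ≈ 4.095.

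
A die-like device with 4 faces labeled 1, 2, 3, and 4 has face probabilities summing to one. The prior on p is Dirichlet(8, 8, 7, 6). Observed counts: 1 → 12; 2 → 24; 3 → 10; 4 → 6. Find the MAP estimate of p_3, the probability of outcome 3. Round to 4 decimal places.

MAP estimate: 0.2078

The posterior is Dirichlet(αᵢ + nᵢ) = Dirichlet(20, 32, 17, 12).
For a Dirichlet(a₁,…,a_K) with all aᵢ > 1, the mode has j-th component (aⱼ − 1)/(Σaᵢ − K).
Here Σaᵢ = 81 and K = 4, so p_3 = (17 − 1)/(81 − 4) = 16/77 ≈ 0.2078.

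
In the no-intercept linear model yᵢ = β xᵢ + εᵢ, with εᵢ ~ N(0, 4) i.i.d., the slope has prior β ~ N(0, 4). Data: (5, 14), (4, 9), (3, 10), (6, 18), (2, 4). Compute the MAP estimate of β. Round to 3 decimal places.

β̂_MAP = 2.769

log p(β | y) = −Σ(yᵢ − βxᵢ)²/(2·4) − β²/(2·4) + const.
Setting the derivative to zero: Σxᵢ(yᵢ − βxᵢ)/4 − β/4 = 0, so β = Σxᵢyᵢ / (Σxᵢ² + σ²/τ²).
Σxᵢyᵢ = 5·14 + 4·9 + 3·10 + 6·18 + 2·4 = 252; Σxᵢ² = 90; σ²/τ² = 1.
β̂_MAP = 252 / (90 + 1) = 252/91 ≈ 2.769.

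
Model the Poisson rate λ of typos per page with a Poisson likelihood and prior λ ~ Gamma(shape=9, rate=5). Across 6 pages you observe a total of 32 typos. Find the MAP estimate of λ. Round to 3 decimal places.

Σxᵢ = 32, n = 6.
Posterior ∝ λ^8e^(−5λ) · λ^32e^(−6λ) = λ^40e^(−11λ), i.e. Gamma(shape=41, rate=11).
The mode of a Gamma(a, b) with a ≥ 1 (shape–rate) is (a−1)/b = 40/11 ≈ 3.636.

λ̂_MAP = 3.636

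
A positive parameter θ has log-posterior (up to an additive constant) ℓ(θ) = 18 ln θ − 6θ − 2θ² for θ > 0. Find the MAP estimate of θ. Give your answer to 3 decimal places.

ℓ'(θ) = 18/θ − 6 − 4θ. Setting this to zero and multiplying by θ: 4θ² + 6θ − 18 = 0.
θ = (−6 + √(6² + 4·4·18)) / (2·4) = (−6 + √324) / 8 = (−6 + 18)/8 = 3/2.
ℓ''(θ) = −18/θ² − 4 < 0, confirming a maximum.

θ̂_MAP = 1.500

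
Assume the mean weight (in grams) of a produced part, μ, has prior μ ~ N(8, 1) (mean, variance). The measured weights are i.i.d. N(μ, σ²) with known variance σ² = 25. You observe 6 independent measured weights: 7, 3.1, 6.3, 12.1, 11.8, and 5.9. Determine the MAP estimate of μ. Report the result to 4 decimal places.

μ̂_MAP = 7.9419

n = 6; x̄ = (7 + 3.1 + 6.3 + 12.1 + 11.8 + 5.9)/6 = 46.2/6 = 7.7.
For a Normal prior and Normal likelihood with known variance, the posterior is Normal; its mode equals its mean, the precision-weighted average.
Prior precision 1/σ₀² = 1/1 = 1; data precision n/σ² = 6/25 = 0.24.
μ̂ = (1·8 + 0.24·7.7) / (1 + 0.24) = 9.848/1.24 = 1231/155 ≈ 7.9419.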